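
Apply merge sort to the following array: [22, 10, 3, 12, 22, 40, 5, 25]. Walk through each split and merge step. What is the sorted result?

Merge sort trace:

Split: [22, 10, 3, 12, 22, 40, 5, 25] -> [22, 10, 3, 12] and [22, 40, 5, 25]
  Split: [22, 10, 3, 12] -> [22, 10] and [3, 12]
    Split: [22, 10] -> [22] and [10]
    Merge: [22] + [10] -> [10, 22]
    Split: [3, 12] -> [3] and [12]
    Merge: [3] + [12] -> [3, 12]
  Merge: [10, 22] + [3, 12] -> [3, 10, 12, 22]
  Split: [22, 40, 5, 25] -> [22, 40] and [5, 25]
    Split: [22, 40] -> [22] and [40]
    Merge: [22] + [40] -> [22, 40]
    Split: [5, 25] -> [5] and [25]
    Merge: [5] + [25] -> [5, 25]
  Merge: [22, 40] + [5, 25] -> [5, 22, 25, 40]
Merge: [3, 10, 12, 22] + [5, 22, 25, 40] -> [3, 5, 10, 12, 22, 22, 25, 40]

Final sorted array: [3, 5, 10, 12, 22, 22, 25, 40]

The merge sort proceeds by recursively splitting the array and merging sorted halves.
After all merges, the sorted array is [3, 5, 10, 12, 22, 22, 25, 40].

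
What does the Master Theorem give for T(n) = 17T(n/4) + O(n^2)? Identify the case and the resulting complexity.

Master Theorem for T(n) = 17T(n/4) + O(n^2):

a = 17, b = 4, c = 2
log_b(a) = log_4(17) = 2.0437

Case 1: c = 2 < log_4(17) = 2.0437
T(n) = O(n^(log_4 17))

For T(n) = 17T(n/4) + O(n^2): log_4(17) = 2.0437. This is Case 1 of the Master Theorem (c < log_b(a), work dominated by leaves), giving O(n^(log_4 17)).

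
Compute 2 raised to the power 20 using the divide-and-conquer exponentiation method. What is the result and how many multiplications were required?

Computing 2^20 by squaring (build up from 2^1; each line after the first costs one multiplication):

2^1 = 2
2^2 = (2^1)^2 = 2^2 = 4
2^4 = (2^2)^2 = 4^2 = 16
2^5 = 2 * 2^4 = 2 * 16 = 32
2^10 = (2^5)^2 = 32^2 = 1024
2^20 = (2^10)^2 = 1024^2 = 1048576

Result: 1048576
Multiplications needed: 5 (5 lines after 2^1)

2^20 = 1048576. Using exponentiation by squaring, this requires 5 multiplications. The key idea: if the exponent is even, square the half-power; if odd, multiply by the base once.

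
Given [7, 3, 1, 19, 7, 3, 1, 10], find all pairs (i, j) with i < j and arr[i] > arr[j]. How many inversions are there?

Finding inversions in [7, 3, 1, 19, 7, 3, 1, 10]:

(0, 1): arr[0]=7 > arr[1]=3
(0, 2): arr[0]=7 > arr[2]=1
(0, 5): arr[0]=7 > arr[5]=3
(0, 6): arr[0]=7 > arr[6]=1
(1, 2): arr[1]=3 > arr[2]=1
(1, 6): arr[1]=3 > arr[6]=1
(3, 4): arr[3]=19 > arr[4]=7
(3, 5): arr[3]=19 > arr[5]=3
(3, 6): arr[3]=19 > arr[6]=1
(3, 7): arr[3]=19 > arr[7]=10
(4, 5): arr[4]=7 > arr[5]=3
(4, 6): arr[4]=7 > arr[6]=1
(5, 6): arr[5]=3 > arr[6]=1

Total inversions: 13

The array has 13 inversion(s): (0,1), (0,2), (0,5), (0,6), (1,2), (1,6), (3,4), (3,5), (3,6), (3,7), (4,5), (4,6), (5,6). Each pair (i,j) satisfies i < j and arr[i] > arr[j].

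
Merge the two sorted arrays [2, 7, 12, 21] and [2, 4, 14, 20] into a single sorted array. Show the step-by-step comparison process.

Merging process:

Compare 2 vs 2: take 2 from left. Merged: [2]
Compare 7 vs 2: take 2 from right. Merged: [2, 2]
Compare 7 vs 4: take 4 from right. Merged: [2, 2, 4]
Compare 7 vs 14: take 7 from left. Merged: [2, 2, 4, 7]
Compare 12 vs 14: take 12 from left. Merged: [2, 2, 4, 7, 12]
Compare 21 vs 14: take 14 from right. Merged: [2, 2, 4, 7, 12, 14]
Compare 21 vs 20: take 20 from right. Merged: [2, 2, 4, 7, 12, 14, 20]
Append remaining from left: [21]. Merged: [2, 2, 4, 7, 12, 14, 20, 21]

Final merged array: [2, 2, 4, 7, 12, 14, 20, 21]
Total comparisons: 7

The merged array is [2, 2, 4, 7, 12, 14, 20, 21], requiring 7 comparisons. The merge step runs in O(n) time where n is the total number of elements.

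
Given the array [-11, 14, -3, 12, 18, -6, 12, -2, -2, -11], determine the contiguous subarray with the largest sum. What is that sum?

Using Kadane's algorithm on [-11, 14, -3, 12, 18, -6, 12, -2, -2, -11]:

Scanning through the array:
Position 1 (value 14): max_ending_here = 14, max_so_far = 14
Position 2 (value -3): max_ending_here = 11, max_so_far = 14
Position 3 (value 12): max_ending_here = 23, max_so_far = 23
Position 4 (value 18): max_ending_here = 41, max_so_far = 41
Position 5 (value -6): max_ending_here = 35, max_so_far = 41
Position 6 (value 12): max_ending_here = 47, max_so_far = 47
Position 7 (value -2): max_ending_here = 45, max_so_far = 47
Position 8 (value -2): max_ending_here = 43, max_so_far = 47
Position 9 (value -11): max_ending_here = 32, max_so_far = 47

Maximum subarray: [14, -3, 12, 18, -6, 12]
Maximum sum: 47

The maximum subarray is [14, -3, 12, 18, -6, 12] with sum 47. This subarray runs from index 1 to index 6.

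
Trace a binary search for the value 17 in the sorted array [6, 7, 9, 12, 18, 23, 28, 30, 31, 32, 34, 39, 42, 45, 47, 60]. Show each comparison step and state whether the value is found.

Binary search for 17 in [6, 7, 9, 12, 18, 23, 28, 30, 31, 32, 34, 39, 42, 45, 47, 60]:

lo=0, hi=15, mid=7, arr[mid]=30 -> 30 > 17, search left half
lo=0, hi=6, mid=3, arr[mid]=12 -> 12 < 17, search right half
lo=4, hi=6, mid=5, arr[mid]=23 -> 23 > 17, search left half
lo=4, hi=4, mid=4, arr[mid]=18 -> 18 > 17, search left half
lo=4 > hi=3, target 17 not found

Binary search determines that 17 is not in the array after 4 comparisons. The search space was exhausted without finding the target.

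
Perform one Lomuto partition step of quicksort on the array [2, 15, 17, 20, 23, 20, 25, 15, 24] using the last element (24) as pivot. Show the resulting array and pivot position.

Lomuto partition with pivot = 24:

Initial array: [2, 15, 17, 20, 23, 20, 25, 15, 24]

arr[0]=2 <= 24: swap with position 0, array becomes [2, 15, 17, 20, 23, 20, 25, 15, 24]
arr[1]=15 <= 24: swap with position 1, array becomes [2, 15, 17, 20, 23, 20, 25, 15, 24]
arr[2]=17 <= 24: swap with position 2, array becomes [2, 15, 17, 20, 23, 20, 25, 15, 24]
arr[3]=20 <= 24: swap with position 3, array becomes [2, 15, 17, 20, 23, 20, 25, 15, 24]
arr[4]=23 <= 24: swap with position 4, array becomes [2, 15, 17, 20, 23, 20, 25, 15, 24]
arr[5]=20 <= 24: swap with position 5, array becomes [2, 15, 17, 20, 23, 20, 25, 15, 24]
arr[6]=25 > 24: no swap
arr[7]=15 <= 24: swap with position 6, array becomes [2, 15, 17, 20, 23, 20, 15, 25, 24]

Place pivot at position 7: [2, 15, 17, 20, 23, 20, 15, 24, 25]
Pivot position: 7

After partitioning with pivot 24, the array becomes [2, 15, 17, 20, 23, 20, 15, 24, 25]. The pivot is placed at index 7. All elements to the left of the pivot are <= 24, and all elements to the right are > 24.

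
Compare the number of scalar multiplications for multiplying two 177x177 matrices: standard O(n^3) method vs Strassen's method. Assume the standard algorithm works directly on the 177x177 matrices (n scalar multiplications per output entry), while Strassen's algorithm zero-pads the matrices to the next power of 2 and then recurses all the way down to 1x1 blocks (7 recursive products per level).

Matrix multiplication for 177x177 matrices:

Strassen's algorithm requires power-of-2 dimensions. Pad 177x177 to 256x256 (next power of 2).

Standard algorithm: 177^3 = 5545233 multiplications
Strassen's algorithm: 7^(log2(256)) = 7^8 = 5764801 multiplications
Difference: 5545233 - 5764801 = -219568 (Strassen uses MORE here due to padding overhead — for small or just-over-power-of-2 n, padding can outweigh the per-level savings)

Standard: 5545233 multiplications (177^3). Strassen: 5764801 multiplications (7^8, after padding to 256x256). Strassen reduces 8 recursive multiplications to 7 at each level.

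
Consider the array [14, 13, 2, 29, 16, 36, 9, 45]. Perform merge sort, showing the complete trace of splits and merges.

Merge sort trace:

Split: [14, 13, 2, 29, 16, 36, 9, 45] -> [14, 13, 2, 29] and [16, 36, 9, 45]
  Split: [14, 13, 2, 29] -> [14, 13] and [2, 29]
    Split: [14, 13] -> [14] and [13]
    Merge: [14] + [13] -> [13, 14]
    Split: [2, 29] -> [2] and [29]
    Merge: [2] + [29] -> [2, 29]
  Merge: [13, 14] + [2, 29] -> [2, 13, 14, 29]
  Split: [16, 36, 9, 45] -> [16, 36] and [9, 45]
    Split: [16, 36] -> [16] and [36]
    Merge: [16] + [36] -> [16, 36]
    Split: [9, 45] -> [9] and [45]
    Merge: [9] + [45] -> [9, 45]
  Merge: [16, 36] + [9, 45] -> [9, 16, 36, 45]
Merge: [2, 13, 14, 29] + [9, 16, 36, 45] -> [2, 9, 13, 14, 16, 29, 36, 45]

Final sorted array: [2, 9, 13, 14, 16, 29, 36, 45]

The merge sort proceeds by recursively splitting the array and merging sorted halves.
After all merges, the sorted array is [2, 9, 13, 14, 16, 29, 36, 45].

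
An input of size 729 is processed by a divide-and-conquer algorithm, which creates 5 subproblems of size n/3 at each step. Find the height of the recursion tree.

For divide and conquer with division factor 3:

Problem sizes at each level:
Level 0: 729
Level 1: 243
Level 2: 81
Level 3: 27
Level 4: 9
Level 5: 3
Level 6: 1

The root is level 0 and the size-1 base case is level 6 (the tree spans levels 0 through 6, i.e. 7 levels counting the root), so the depth is the number of divisions: log_3(729) = 6

The recursion tree depth is log_3(729) = 6. At each level, the problem size is divided by 3, so it takes 6 divisions to reduce to a base case of size 1. The algorithm makes 5 recursive calls at each level.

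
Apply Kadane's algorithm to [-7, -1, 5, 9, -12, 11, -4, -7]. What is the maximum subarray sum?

Using Kadane's algorithm on [-7, -1, 5, 9, -12, 11, -4, -7]:

Scanning through the array:
Position 1 (value -1): max_ending_here = -1, max_so_far = -1
Position 2 (value 5): max_ending_here = 5, max_so_far = 5
Position 3 (value 9): max_ending_here = 14, max_so_far = 14
Position 4 (value -12): max_ending_here = 2, max_so_far = 14
Position 5 (value 11): max_ending_here = 13, max_so_far = 14
Position 6 (value -4): max_ending_here = 9, max_so_far = 14
Position 7 (value -7): max_ending_here = 2, max_so_far = 14

Maximum subarray: [5, 9]
Maximum sum: 14

The maximum subarray is [5, 9] with sum 14. This subarray runs from index 2 to index 3.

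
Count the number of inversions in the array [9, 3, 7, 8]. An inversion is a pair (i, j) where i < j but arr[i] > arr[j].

Finding inversions in [9, 3, 7, 8]:

(0, 1): arr[0]=9 > arr[1]=3
(0, 2): arr[0]=9 > arr[2]=7
(0, 3): arr[0]=9 > arr[3]=8

Total inversions: 3

The array has 3 inversion(s): (0,1), (0,2), (0,3). Each pair (i,j) satisfies i < j and arr[i] > arr[j].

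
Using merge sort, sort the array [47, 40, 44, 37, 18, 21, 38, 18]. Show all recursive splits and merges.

Merge sort trace:

Split: [47, 40, 44, 37, 18, 21, 38, 18] -> [47, 40, 44, 37] and [18, 21, 38, 18]
  Split: [47, 40, 44, 37] -> [47, 40] and [44, 37]
    Split: [47, 40] -> [47] and [40]
    Merge: [47] + [40] -> [40, 47]
    Split: [44, 37] -> [44] and [37]
    Merge: [44] + [37] -> [37, 44]
  Merge: [40, 47] + [37, 44] -> [37, 40, 44, 47]
  Split: [18, 21, 38, 18] -> [18, 21] and [38, 18]
    Split: [18, 21] -> [18] and [21]
    Merge: [18] + [21] -> [18, 21]
    Split: [38, 18] -> [38] and [18]
    Merge: [38] + [18] -> [18, 38]
  Merge: [18, 21] + [18, 38] -> [18, 18, 21, 38]
Merge: [37, 40, 44, 47] + [18, 18, 21, 38] -> [18, 18, 21, 37, 38, 40, 44, 47]

Final sorted array: [18, 18, 21, 37, 38, 40, 44, 47]

The merge sort proceeds by recursively splitting the array and merging sorted halves.
After all merges, the sorted array is [18, 18, 21, 37, 38, 40, 44, 47].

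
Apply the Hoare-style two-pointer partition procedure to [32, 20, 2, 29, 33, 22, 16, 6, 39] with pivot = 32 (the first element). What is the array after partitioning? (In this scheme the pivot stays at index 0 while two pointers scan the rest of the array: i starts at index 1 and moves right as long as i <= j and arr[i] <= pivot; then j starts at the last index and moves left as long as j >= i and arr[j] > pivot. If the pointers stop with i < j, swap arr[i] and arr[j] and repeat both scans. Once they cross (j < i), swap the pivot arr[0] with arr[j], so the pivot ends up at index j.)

Hoare-style two-pointer partition with pivot = 32:

Initial array: [32, 20, 2, 29, 33, 22, 16, 6, 39]

Pointers start at i = 1, j = 8.
i stops at index 4 (arr[4]=33 > 32), j stops at index 7 (arr[7]=6 <= 32): swap arr[4] and arr[7], array becomes [32, 20, 2, 29, 6, 22, 16, 33, 39]
i ends at 7, j ends at 6: the pointers have crossed (j < i), so scanning stops.

Swap pivot arr[0] with arr[6] to place pivot at position 6: [16, 20, 2, 29, 6, 22, 32, 33, 39]
Pivot position: 6

After partitioning with pivot 32, the array becomes [16, 20, 2, 29, 6, 22, 32, 33, 39]. The pivot is placed at index 6. All elements to the left of the pivot are <= 32, and all elements to the right are > 32.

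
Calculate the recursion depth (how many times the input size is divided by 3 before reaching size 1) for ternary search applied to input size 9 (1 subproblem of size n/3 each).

For divide and conquer with division factor 3:

Problem sizes at each level:
Level 0: 9
Level 1: 3
Level 2: 1

The root is level 0 and the size-1 base case is level 2 (the tree spans levels 0 through 2, i.e. 3 levels counting the root), so the depth is the number of divisions: log_3(9) = 2

The recursion tree depth is log_3(9) = 2. At each level, the problem size is divided by 3, so it takes 2 divisions to reduce to a base case of size 1. The algorithm makes 1 recursive call at each level.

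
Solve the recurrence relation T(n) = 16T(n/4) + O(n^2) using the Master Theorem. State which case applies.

Master Theorem for T(n) = 16T(n/4) + O(n^2):

a = 16, b = 4, c = 2
log_b(a) = log_4(16) = 2.0000

Case 2: c = 2 = log_4(16) = 2.0000
T(n) = O(n^2 log n) = O(n^2 log n)

For T(n) = 16T(n/4) + O(n^2): log_4(16) = 2.0000. This is Case 2 of the Master Theorem (c = log_b(a), equal work at all levels), giving O(n^2 log n).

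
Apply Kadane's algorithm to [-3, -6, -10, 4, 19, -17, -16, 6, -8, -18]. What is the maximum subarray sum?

Using Kadane's algorithm on [-3, -6, -10, 4, 19, -17, -16, 6, -8, -18]:

Scanning through the array:
Position 1 (value -6): max_ending_here = -6, max_so_far = -3
Position 2 (value -10): max_ending_here = -10, max_so_far = -3
Position 3 (value 4): max_ending_here = 4, max_so_far = 4
Position 4 (value 19): max_ending_here = 23, max_so_far = 23
Position 5 (value -17): max_ending_here = 6, max_so_far = 23
Position 6 (value -16): max_ending_here = -10, max_so_far = 23
Position 7 (value 6): max_ending_here = 6, max_so_far = 23
Position 8 (value -8): max_ending_here = -2, max_so_far = 23
Position 9 (value -18): max_ending_here = -18, max_so_far = 23

Maximum subarray: [4, 19]
Maximum sum: 23

The maximum subarray is [4, 19] with sum 23. This subarray runs from index 3 to index 4.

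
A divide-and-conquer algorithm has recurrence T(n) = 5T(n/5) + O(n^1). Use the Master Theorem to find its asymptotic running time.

Master Theorem for T(n) = 5T(n/5) + O(n^1):

a = 5, b = 5, c = 1
log_b(a) = log_5(5) = 1.0000

Case 2: c = 1 = log_5(5) = 1.0000
T(n) = O(n^1 log n) = O(n log n)

For T(n) = 5T(n/5) + O(n^1): log_5(5) = 1.0000. This is Case 2 of the Master Theorem (c = log_b(a), equal work at all levels), giving O(n log n).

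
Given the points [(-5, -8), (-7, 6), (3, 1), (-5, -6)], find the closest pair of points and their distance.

Computing all pairwise distances among 4 points:

d((-5, -8), (-7, 6)) = 14.1421
d((-5, -8), (3, 1)) = 12.0416
d((-5, -8), (-5, -6)) = 2.0 <-- minimum
d((-7, 6), (3, 1)) = 11.1803
d((-7, 6), (-5, -6)) = 12.1655
d((3, 1), (-5, -6)) = 10.6301

Closest pair: (-5, -8) and (-5, -6) with distance 2.0

The closest pair is (-5, -8) and (-5, -6) with Euclidean distance 2.0. For 4 points, brute-force pairwise comparison is shown above. For large n, the divide-and-conquer algorithm (sort by x, recurse on halves, check the dividing strip) achieves O(n log n).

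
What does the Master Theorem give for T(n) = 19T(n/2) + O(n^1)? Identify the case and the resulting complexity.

Master Theorem for T(n) = 19T(n/2) + O(n^1):

a = 19, b = 2, c = 1
log_b(a) = log_2(19) = 4.2479

Case 1: c = 1 < log_2(19) = 4.2479
T(n) = O(n^(log_2 19))

For T(n) = 19T(n/2) + O(n^1): log_2(19) = 4.2479. This is Case 1 of the Master Theorem (c < log_b(a), work dominated by leaves), giving O(n^(log_2 19)).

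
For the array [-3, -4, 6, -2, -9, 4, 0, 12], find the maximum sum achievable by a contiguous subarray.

Using Kadane's algorithm on [-3, -4, 6, -2, -9, 4, 0, 12]:

Scanning through the array:
Position 1 (value -4): max_ending_here = -4, max_so_far = -3
Position 2 (value 6): max_ending_here = 6, max_so_far = 6
Position 3 (value -2): max_ending_here = 4, max_so_far = 6
Position 4 (value -9): max_ending_here = -5, max_so_far = 6
Position 5 (value 4): max_ending_here = 4, max_so_far = 6
Position 6 (value 0): max_ending_here = 4, max_so_far = 6
Position 7 (value 12): max_ending_here = 16, max_so_far = 16

Maximum subarray: [4, 0, 12]
Maximum sum: 16

The maximum subarray is [4, 0, 12] with sum 16. This subarray runs from index 5 to index 7.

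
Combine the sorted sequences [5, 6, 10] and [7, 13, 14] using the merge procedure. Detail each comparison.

Merging process:

Compare 5 vs 7: take 5 from left. Merged: [5]
Compare 6 vs 7: take 6 from left. Merged: [5, 6]
Compare 10 vs 7: take 7 from right. Merged: [5, 6, 7]
Compare 10 vs 13: take 10 from left. Merged: [5, 6, 7, 10]
Append remaining from right: [13, 14]. Merged: [5, 6, 7, 10, 13, 14]

Final merged array: [5, 6, 7, 10, 13, 14]
Total comparisons: 4

The merged array is [5, 6, 7, 10, 13, 14], requiring 4 comparisons. The merge step runs in O(n) time where n is the total number of elements.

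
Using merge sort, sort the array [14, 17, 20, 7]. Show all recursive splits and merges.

Merge sort trace:

Split: [14, 17, 20, 7] -> [14, 17] and [20, 7]
  Split: [14, 17] -> [14] and [17]
  Merge: [14] + [17] -> [14, 17]
  Split: [20, 7] -> [20] and [7]
  Merge: [20] + [7] -> [7, 20]
Merge: [14, 17] + [7, 20] -> [7, 14, 17, 20]

Final sorted array: [7, 14, 17, 20]

The merge sort proceeds by recursively splitting the array and merging sorted halves.
After all merges, the sorted array is [7, 14, 17, 20].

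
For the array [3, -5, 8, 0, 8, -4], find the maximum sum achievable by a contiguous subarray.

Using Kadane's algorithm on [3, -5, 8, 0, 8, -4]:

Scanning through the array:
Position 1 (value -5): max_ending_here = -2, max_so_far = 3
Position 2 (value 8): max_ending_here = 8, max_so_far = 8
Position 3 (value 0): max_ending_here = 8, max_so_far = 8
Position 4 (value 8): max_ending_here = 16, max_so_far = 16
Position 5 (value -4): max_ending_here = 12, max_so_far = 16

Maximum subarray: [8, 0, 8]
Maximum sum: 16

The maximum subarray is [8, 0, 8] with sum 16. This subarray runs from index 2 to index 4.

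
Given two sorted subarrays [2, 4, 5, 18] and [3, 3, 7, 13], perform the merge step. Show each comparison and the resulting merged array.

Merging process:

Compare 2 vs 3: take 2 from left. Merged: [2]
Compare 4 vs 3: take 3 from right. Merged: [2, 3]
Compare 4 vs 3: take 3 from right. Merged: [2, 3, 3]
Compare 4 vs 7: take 4 from left. Merged: [2, 3, 3, 4]
Compare 5 vs 7: take 5 from left. Merged: [2, 3, 3, 4, 5]
Compare 18 vs 7: take 7 from right. Merged: [2, 3, 3, 4, 5, 7]
Compare 18 vs 13: take 13 from right. Merged: [2, 3, 3, 4, 5, 7, 13]
Append remaining from left: [18]. Merged: [2, 3, 3, 4, 5, 7, 13, 18]

Final merged array: [2, 3, 3, 4, 5, 7, 13, 18]
Total comparisons: 7

The merged array is [2, 3, 3, 4, 5, 7, 13, 18], requiring 7 comparisons. The merge step runs in O(n) time where n is the total number of elements.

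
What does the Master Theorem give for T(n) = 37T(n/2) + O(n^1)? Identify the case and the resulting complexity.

Master Theorem for T(n) = 37T(n/2) + O(n^1):

a = 37, b = 2, c = 1
log_b(a) = log_2(37) = 5.2095

Case 1: c = 1 < log_2(37) = 5.2095
T(n) = O(n^(log_2 37))

For T(n) = 37T(n/2) + O(n^1): log_2(37) = 5.2095. This is Case 1 of the Master Theorem (c < log_b(a), work dominated by leaves), giving O(n^(log_2 37)).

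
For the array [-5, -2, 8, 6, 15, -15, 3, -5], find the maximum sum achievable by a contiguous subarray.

Using Kadane's algorithm on [-5, -2, 8, 6, 15, -15, 3, -5]:

Scanning through the array:
Position 1 (value -2): max_ending_here = -2, max_so_far = -2
Position 2 (value 8): max_ending_here = 8, max_so_far = 8
Position 3 (value 6): max_ending_here = 14, max_so_far = 14
Position 4 (value 15): max_ending_here = 29, max_so_far = 29
Position 5 (value -15): max_ending_here = 14, max_so_far = 29
Position 6 (value 3): max_ending_here = 17, max_so_far = 29
Position 7 (value -5): max_ending_here = 12, max_so_far = 29

Maximum subarray: [8, 6, 15]
Maximum sum: 29

The maximum subarray is [8, 6, 15] with sum 29. This subarray runs from index 2 to index 4.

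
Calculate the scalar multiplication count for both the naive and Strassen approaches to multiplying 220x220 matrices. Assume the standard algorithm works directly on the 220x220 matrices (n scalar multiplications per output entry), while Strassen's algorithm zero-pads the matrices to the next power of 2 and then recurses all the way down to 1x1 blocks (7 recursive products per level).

Matrix multiplication for 220x220 matrices:

Strassen's algorithm requires power-of-2 dimensions. Pad 220x220 to 256x256 (next power of 2).

Standard algorithm: 220^3 = 10648000 multiplications
Strassen's algorithm: 7^(log2(256)) = 7^8 = 5764801 multiplications
Savings: 10648000 - 5764801 = 4883199 multiplications

Standard: 10648000 multiplications (220^3). Strassen: 5764801 multiplications (7^8, after padding to 256x256). Strassen reduces 8 recursive multiplications to 7 at each level.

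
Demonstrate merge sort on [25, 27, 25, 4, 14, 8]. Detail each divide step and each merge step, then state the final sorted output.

Merge sort trace:

Split: [25, 27, 25, 4, 14, 8] -> [25, 27, 25] and [4, 14, 8]
  Split: [25, 27, 25] -> [25] and [27, 25]
    Split: [27, 25] -> [27] and [25]
    Merge: [27] + [25] -> [25, 27]
  Merge: [25] + [25, 27] -> [25, 25, 27]
  Split: [4, 14, 8] -> [4] and [14, 8]
    Split: [14, 8] -> [14] and [8]
    Merge: [14] + [8] -> [8, 14]
  Merge: [4] + [8, 14] -> [4, 8, 14]
Merge: [25, 25, 27] + [4, 8, 14] -> [4, 8, 14, 25, 25, 27]

Final sorted array: [4, 8, 14, 25, 25, 27]

The merge sort proceeds by recursively splitting the array and merging sorted halves.
After all merges, the sorted array is [4, 8, 14, 25, 25, 27].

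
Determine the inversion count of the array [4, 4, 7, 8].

Finding inversions in [4, 4, 7, 8]:


Total inversions: 0

The array has 0 inversions. It is already sorted.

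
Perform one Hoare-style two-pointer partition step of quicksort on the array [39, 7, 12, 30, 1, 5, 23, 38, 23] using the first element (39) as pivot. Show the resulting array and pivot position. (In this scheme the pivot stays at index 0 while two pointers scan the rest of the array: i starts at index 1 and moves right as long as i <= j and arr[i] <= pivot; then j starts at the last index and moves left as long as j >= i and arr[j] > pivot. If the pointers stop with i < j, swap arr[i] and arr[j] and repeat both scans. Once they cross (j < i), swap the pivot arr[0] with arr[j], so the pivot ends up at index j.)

Hoare-style two-pointer partition with pivot = 39:

Initial array: [39, 7, 12, 30, 1, 5, 23, 38, 23]

Pointers start at i = 1, j = 8.
i ends at 9, j ends at 8: the pointers have crossed (j < i), so scanning stops.

Swap pivot arr[0] with arr[8] to place pivot at position 8: [23, 7, 12, 30, 1, 5, 23, 38, 39]
Pivot position: 8

After partitioning with pivot 39, the array becomes [23, 7, 12, 30, 1, 5, 23, 38, 39]. The pivot is placed at index 8. All elements to the left of the pivot are <= 39, and all elements to the right are > 39.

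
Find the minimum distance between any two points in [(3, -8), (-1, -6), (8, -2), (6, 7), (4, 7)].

Computing all pairwise distances among 5 points:

d((3, -8), (-1, -6)) = 4.4721
d((3, -8), (8, -2)) = 7.8102
d((3, -8), (6, 7)) = 15.2971
d((3, -8), (4, 7)) = 15.0333
d((-1, -6), (8, -2)) = 9.8489
d((-1, -6), (6, 7)) = 14.7648
d((-1, -6), (4, 7)) = 13.9284
d((8, -2), (6, 7)) = 9.2195
d((8, -2), (4, 7)) = 9.8489
d((6, 7), (4, 7)) = 2.0 <-- minimum

Closest pair: (6, 7) and (4, 7) with distance 2.0

The closest pair is (6, 7) and (4, 7) with Euclidean distance 2.0. For 5 points, brute-force pairwise comparison is shown above. For large n, the divide-and-conquer algorithm (sort by x, recurse on halves, check the dividing strip) achieves O(n log n).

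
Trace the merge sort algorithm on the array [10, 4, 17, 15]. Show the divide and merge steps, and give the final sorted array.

Merge sort trace:

Split: [10, 4, 17, 15] -> [10, 4] and [17, 15]
  Split: [10, 4] -> [10] and [4]
  Merge: [10] + [4] -> [4, 10]
  Split: [17, 15] -> [17] and [15]
  Merge: [17] + [15] -> [15, 17]
Merge: [4, 10] + [15, 17] -> [4, 10, 15, 17]

Final sorted array: [4, 10, 15, 17]

The merge sort proceeds by recursively splitting the array and merging sorted halves.
After all merges, the sorted array is [4, 10, 15, 17].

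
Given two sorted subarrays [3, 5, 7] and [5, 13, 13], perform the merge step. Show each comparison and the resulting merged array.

Merging process:

Compare 3 vs 5: take 3 from left. Merged: [3]
Compare 5 vs 5: take 5 from left. Merged: [3, 5]
Compare 7 vs 5: take 5 from right. Merged: [3, 5, 5]
Compare 7 vs 13: take 7 from left. Merged: [3, 5, 5, 7]
Append remaining from right: [13, 13]. Merged: [3, 5, 5, 7, 13, 13]

Final merged array: [3, 5, 5, 7, 13, 13]
Total comparisons: 4

The merged array is [3, 5, 5, 7, 13, 13], requiring 4 comparisons. The merge step runs in O(n) time where n is the total number of elements.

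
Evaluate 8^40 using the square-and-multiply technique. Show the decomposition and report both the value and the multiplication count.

Computing 8^40 by squaring (build up from 8^1; each line after the first costs one multiplication):

8^1 = 8
8^2 = (8^1)^2 = 8^2 = 64
8^4 = (8^2)^2 = 64^2 = 4096
8^5 = 8 * 8^4 = 8 * 4096 = 32768
8^10 = (8^5)^2 = 32768^2 = 1073741824
8^20 = (8^10)^2 = 1073741824^2 = 1152921504606846976
8^40 = (8^20)^2 = 1152921504606846976^2 = 1329227995784915872903807060280344576

Result: 1329227995784915872903807060280344576
Multiplications needed: 6 (6 lines after 8^1)

8^40 = 1329227995784915872903807060280344576. Using exponentiation by squaring, this requires 6 multiplications. The key idea: if the exponent is even, square the half-power; if odd, multiply by the base once.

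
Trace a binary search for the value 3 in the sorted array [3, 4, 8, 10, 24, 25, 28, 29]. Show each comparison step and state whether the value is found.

Binary search for 3 in [3, 4, 8, 10, 24, 25, 28, 29]:

lo=0, hi=7, mid=3, arr[mid]=10 -> 10 > 3, search left half
lo=0, hi=2, mid=1, arr[mid]=4 -> 4 > 3, search left half
lo=0, hi=0, mid=0, arr[mid]=3 -> Found target at index 0!

Binary search finds 3 at index 0 after 3 comparisons. The search repeatedly halves the search space by comparing with the middle element.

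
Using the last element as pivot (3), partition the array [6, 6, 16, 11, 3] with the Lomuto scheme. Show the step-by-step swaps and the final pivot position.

Lomuto partition with pivot = 3:

Initial array: [6, 6, 16, 11, 3]

arr[0]=6 > 3: no swap
arr[1]=6 > 3: no swap
arr[2]=16 > 3: no swap
arr[3]=11 > 3: no swap

Place pivot at position 0: [3, 6, 16, 11, 6]
Pivot position: 0

After partitioning with pivot 3, the array becomes [3, 6, 16, 11, 6]. The pivot is placed at index 0. All elements to the left of the pivot are <= 3, and all elements to the right are > 3.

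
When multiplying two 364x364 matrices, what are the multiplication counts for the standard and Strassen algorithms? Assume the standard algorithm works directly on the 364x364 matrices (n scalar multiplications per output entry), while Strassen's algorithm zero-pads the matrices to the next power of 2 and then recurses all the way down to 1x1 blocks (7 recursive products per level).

Matrix multiplication for 364x364 matrices:

Strassen's algorithm requires power-of-2 dimensions. Pad 364x364 to 512x512 (next power of 2).

Standard algorithm: 364^3 = 48228544 multiplications
Strassen's algorithm: 7^(log2(512)) = 7^9 = 40353607 multiplications
Savings: 48228544 - 40353607 = 7874937 multiplications

Standard: 48228544 multiplications (364^3). Strassen: 40353607 multiplications (7^9, after padding to 512x512). Strassen reduces 8 recursive multiplications to 7 at each level.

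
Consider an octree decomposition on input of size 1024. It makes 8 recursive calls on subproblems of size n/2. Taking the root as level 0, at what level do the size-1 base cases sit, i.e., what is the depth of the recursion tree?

For divide and conquer with division factor 2:

Problem sizes at each level:
Level 0: 1024
Level 1: 512
Level 2: 256
Level 3: 128
Level 4: 64
Level 5: 32
Level 6: 16
Level 7: 8
Level 8: 4
Level 9: 2
Level 10: 1

The root is level 0 and the size-1 base case is level 10 (the tree spans levels 0 through 10, i.e. 11 levels counting the root), so the depth is the number of divisions: log_2(1024) = 10

The recursion tree depth is log_2(1024) = 10. At each level, the problem size is divided by 2, so it takes 10 divisions to reduce to a base case of size 1. The algorithm makes 8 recursive calls at each level.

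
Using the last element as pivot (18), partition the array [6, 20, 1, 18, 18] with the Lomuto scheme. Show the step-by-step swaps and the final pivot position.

Lomuto partition with pivot = 18:

Initial array: [6, 20, 1, 18, 18]

arr[0]=6 <= 18: swap with position 0, array becomes [6, 20, 1, 18, 18]
arr[1]=20 > 18: no swap
arr[2]=1 <= 18: swap with position 1, array becomes [6, 1, 20, 18, 18]
arr[3]=18 <= 18: swap with position 2, array becomes [6, 1, 18, 20, 18]

Place pivot at position 3: [6, 1, 18, 18, 20]
Pivot position: 3

After partitioning with pivot 18, the array becomes [6, 1, 18, 18, 20]. The pivot is placed at index 3. All elements to the left of the pivot are <= 18, and all elements to the right are > 18.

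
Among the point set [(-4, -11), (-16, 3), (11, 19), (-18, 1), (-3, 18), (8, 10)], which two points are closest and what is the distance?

Computing all pairwise distances among 6 points:

d((-4, -11), (-16, 3)) = 18.4391
d((-4, -11), (11, 19)) = 33.541
d((-4, -11), (-18, 1)) = 18.4391
d((-4, -11), (-3, 18)) = 29.0172
d((-4, -11), (8, 10)) = 24.1868
d((-16, 3), (11, 19)) = 31.3847
d((-16, 3), (-18, 1)) = 2.8284 <-- minimum
d((-16, 3), (-3, 18)) = 19.8494
d((-16, 3), (8, 10)) = 25.0
d((11, 19), (-18, 1)) = 34.1321
d((11, 19), (-3, 18)) = 14.0357
d((11, 19), (8, 10)) = 9.4868
d((-18, 1), (-3, 18)) = 22.6716
d((-18, 1), (8, 10)) = 27.5136
d((-3, 18), (8, 10)) = 13.6015

Closest pair: (-16, 3) and (-18, 1) with distance 2.8284

The closest pair is (-16, 3) and (-18, 1) with Euclidean distance 2.8284. For 6 points, brute-force pairwise comparison is shown above. For large n, the divide-and-conquer algorithm (sort by x, recurse on halves, check the dividing strip) achieves O(n log n).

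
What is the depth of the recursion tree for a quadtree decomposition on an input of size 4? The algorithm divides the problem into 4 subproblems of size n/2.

For divide and conquer with division factor 2:

Problem sizes at each level:
Level 0: 4
Level 1: 2
Level 2: 1

The root is level 0 and the size-1 base case is level 2 (the tree spans levels 0 through 2, i.e. 3 levels counting the root), so the depth is the number of divisions: log_2(4) = 2

The recursion tree depth is log_2(4) = 2. At each level, the problem size is divided by 2, so it takes 2 divisions to reduce to a base case of size 1. The algorithm makes 4 recursive calls at each level.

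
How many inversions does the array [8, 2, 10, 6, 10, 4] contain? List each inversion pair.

Finding inversions in [8, 2, 10, 6, 10, 4]:

(0, 1): arr[0]=8 > arr[1]=2
(0, 3): arr[0]=8 > arr[3]=6
(0, 5): arr[0]=8 > arr[5]=4
(2, 3): arr[2]=10 > arr[3]=6
(2, 5): arr[2]=10 > arr[5]=4
(3, 5): arr[3]=6 > arr[5]=4
(4, 5): arr[4]=10 > arr[5]=4

Total inversions: 7

The array has 7 inversion(s): (0,1), (0,3), (0,5), (2,3), (2,5), (3,5), (4,5). Each pair (i,j) satisfies i < j and arr[i] > arr[j].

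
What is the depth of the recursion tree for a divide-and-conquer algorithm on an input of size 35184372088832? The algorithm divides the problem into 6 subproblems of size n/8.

For divide and conquer with division factor 8:

Problem sizes at each level:
Level 0: 35184372088832
Level 1: 4398046511104
Level 2: 549755813888
Level 3: 68719476736
Level 4: 8589934592
Level 5: 1073741824
Level 6: 134217728
Level 7: 16777216
Level 8: 2097152
Level 9: 262144
Level 10: 32768
Level 11: 4096
Level 12: 512
Level 13: 64
Level 14: 8
Level 15: 1

The root is level 0 and the size-1 base case is level 15 (the tree spans levels 0 through 15, i.e. 16 levels counting the root), so the depth is the number of divisions: log_8(35184372088832) = 15

The recursion tree depth is log_8(35184372088832) = 15. At each level, the problem size is divided by 8, so it takes 15 divisions to reduce to a base case of size 1. The algorithm makes 6 recursive calls at each level.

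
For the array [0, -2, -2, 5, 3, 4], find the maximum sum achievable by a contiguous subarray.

Using Kadane's algorithm on [0, -2, -2, 5, 3, 4]:

Scanning through the array:
Position 1 (value -2): max_ending_here = -2, max_so_far = 0
Position 2 (value -2): max_ending_here = -2, max_so_far = 0
Position 3 (value 5): max_ending_here = 5, max_so_far = 5
Position 4 (value 3): max_ending_here = 8, max_so_far = 8
Position 5 (value 4): max_ending_here = 12, max_so_far = 12

Maximum subarray: [5, 3, 4]
Maximum sum: 12

The maximum subarray is [5, 3, 4] with sum 12. This subarray runs from index 3 to index 5.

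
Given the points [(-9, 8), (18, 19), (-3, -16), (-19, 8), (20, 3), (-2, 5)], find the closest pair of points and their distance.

Computing all pairwise distances among 6 points:

d((-9, 8), (18, 19)) = 29.1548
d((-9, 8), (-3, -16)) = 24.7386
d((-9, 8), (-19, 8)) = 10.0
d((-9, 8), (20, 3)) = 29.4279
d((-9, 8), (-2, 5)) = 7.6158 <-- minimum
d((18, 19), (-3, -16)) = 40.8167
d((18, 19), (-19, 8)) = 38.6005
d((18, 19), (20, 3)) = 16.1245
d((18, 19), (-2, 5)) = 24.4131
d((-3, -16), (-19, 8)) = 28.8444
d((-3, -16), (20, 3)) = 29.8329
d((-3, -16), (-2, 5)) = 21.0238
d((-19, 8), (20, 3)) = 39.3192
d((-19, 8), (-2, 5)) = 17.2627
d((20, 3), (-2, 5)) = 22.0907

Closest pair: (-9, 8) and (-2, 5) with distance 7.6158

The closest pair is (-9, 8) and (-2, 5) with Euclidean distance 7.6158. For 6 points, brute-force pairwise comparison is shown above. For large n, the divide-and-conquer algorithm (sort by x, recurse on halves, check the dividing strip) achieves O(n log n).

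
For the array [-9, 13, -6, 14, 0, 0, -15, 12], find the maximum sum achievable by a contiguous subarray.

Using Kadane's algorithm on [-9, 13, -6, 14, 0, 0, -15, 12]:

Scanning through the array:
Position 1 (value 13): max_ending_here = 13, max_so_far = 13
Position 2 (value -6): max_ending_here = 7, max_so_far = 13
Position 3 (value 14): max_ending_here = 21, max_so_far = 21
Position 4 (value 0): max_ending_here = 21, max_so_far = 21
Position 5 (value 0): max_ending_here = 21, max_so_far = 21
Position 6 (value -15): max_ending_here = 6, max_so_far = 21
Position 7 (value 12): max_ending_here = 18, max_so_far = 21

Maximum subarray: [13, -6, 14]
Maximum sum: 21

The maximum subarray is [13, -6, 14] with sum 21. This subarray runs from index 1 to index 3.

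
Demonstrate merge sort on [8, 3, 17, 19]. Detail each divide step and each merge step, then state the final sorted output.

Merge sort trace:

Split: [8, 3, 17, 19] -> [8, 3] and [17, 19]
  Split: [8, 3] -> [8] and [3]
  Merge: [8] + [3] -> [3, 8]
  Split: [17, 19] -> [17] and [19]
  Merge: [17] + [19] -> [17, 19]
Merge: [3, 8] + [17, 19] -> [3, 8, 17, 19]

Final sorted array: [3, 8, 17, 19]

The merge sort proceeds by recursively splitting the array and merging sorted halves.
After all merges, the sorted array is [3, 8, 17, 19].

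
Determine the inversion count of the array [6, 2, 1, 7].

Finding inversions in [6, 2, 1, 7]:

(0, 1): arr[0]=6 > arr[1]=2
(0, 2): arr[0]=6 > arr[2]=1
(1, 2): arr[1]=2 > arr[2]=1

Total inversions: 3

The array has 3 inversion(s): (0,1), (0,2), (1,2). Each pair (i,j) satisfies i < j and arr[i] > arr[j].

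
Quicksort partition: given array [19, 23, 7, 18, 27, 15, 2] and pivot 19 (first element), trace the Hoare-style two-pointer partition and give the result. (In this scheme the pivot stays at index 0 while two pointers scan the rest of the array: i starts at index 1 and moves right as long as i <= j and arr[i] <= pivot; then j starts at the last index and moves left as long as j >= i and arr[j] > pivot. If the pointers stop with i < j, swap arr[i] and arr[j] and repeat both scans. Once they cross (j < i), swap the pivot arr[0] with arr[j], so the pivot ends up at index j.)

Hoare-style two-pointer partition with pivot = 19:

Initial array: [19, 23, 7, 18, 27, 15, 2]

Pointers start at i = 1, j = 6.
i stops at index 1 (arr[1]=23 > 19), j stops at index 6 (arr[6]=2 <= 19): swap arr[1] and arr[6], array becomes [19, 2, 7, 18, 27, 15, 23]
i stops at index 4 (arr[4]=27 > 19), j stops at index 5 (arr[5]=15 <= 19): swap arr[4] and arr[5], array becomes [19, 2, 7, 18, 15, 27, 23]
i ends at 5, j ends at 4: the pointers have crossed (j < i), so scanning stops.

Swap pivot arr[0] with arr[4] to place pivot at position 4: [15, 2, 7, 18, 19, 27, 23]
Pivot position: 4

After partitioning with pivot 19, the array becomes [15, 2, 7, 18, 19, 27, 23]. The pivot is placed at index 4. All elements to the left of the pivot are <= 19, and all elements to the right are > 19.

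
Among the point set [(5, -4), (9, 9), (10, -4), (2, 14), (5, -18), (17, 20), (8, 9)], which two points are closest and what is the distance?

Computing all pairwise distances among 7 points:

d((5, -4), (9, 9)) = 13.6015
d((5, -4), (10, -4)) = 5.0
d((5, -4), (2, 14)) = 18.2483
d((5, -4), (5, -18)) = 14.0
d((5, -4), (17, 20)) = 26.8328
d((5, -4), (8, 9)) = 13.3417
d((9, 9), (10, -4)) = 13.0384
d((9, 9), (2, 14)) = 8.6023
d((9, 9), (5, -18)) = 27.2947
d((9, 9), (17, 20)) = 13.6015
d((9, 9), (8, 9)) = 1.0 <-- minimum
d((10, -4), (2, 14)) = 19.6977
d((10, -4), (5, -18)) = 14.8661
d((10, -4), (17, 20)) = 25.0
d((10, -4), (8, 9)) = 13.1529
d((2, 14), (5, -18)) = 32.1403
d((2, 14), (17, 20)) = 16.1555
d((2, 14), (8, 9)) = 7.8102
d((5, -18), (17, 20)) = 39.8497
d((5, -18), (8, 9)) = 27.1662
d((17, 20), (8, 9)) = 14.2127

Closest pair: (9, 9) and (8, 9) with distance 1.0

The closest pair is (9, 9) and (8, 9) with Euclidean distance 1.0. For 7 points, brute-force pairwise comparison is shown above. For large n, the divide-and-conquer algorithm (sort by x, recurse on halves, check the dividing strip) achieves O(n log n).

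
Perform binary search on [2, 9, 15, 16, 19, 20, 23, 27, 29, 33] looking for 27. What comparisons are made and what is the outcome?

Binary search for 27 in [2, 9, 15, 16, 19, 20, 23, 27, 29, 33]:

lo=0, hi=9, mid=4, arr[mid]=19 -> 19 < 27, search right half
lo=5, hi=9, mid=7, arr[mid]=27 -> Found target at index 7!

Binary search finds 27 at index 7 after 2 comparisons. The search repeatedly halves the search space by comparing with the middle element.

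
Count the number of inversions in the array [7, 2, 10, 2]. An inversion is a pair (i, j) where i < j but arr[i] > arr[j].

Finding inversions in [7, 2, 10, 2]:

(0, 1): arr[0]=7 > arr[1]=2
(0, 3): arr[0]=7 > arr[3]=2
(2, 3): arr[2]=10 > arr[3]=2

Total inversions: 3

The array has 3 inversion(s): (0,1), (0,3), (2,3). Each pair (i,j) satisfies i < j and arr[i] > arr[j].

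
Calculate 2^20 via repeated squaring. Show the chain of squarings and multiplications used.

Computing 2^20 by squaring (build up from 2^1; each line after the first costs one multiplication):

2^1 = 2
2^2 = (2^1)^2 = 2^2 = 4
2^4 = (2^2)^2 = 4^2 = 16
2^5 = 2 * 2^4 = 2 * 16 = 32
2^10 = (2^5)^2 = 32^2 = 1024
2^20 = (2^10)^2 = 1024^2 = 1048576

Result: 1048576
Multiplications needed: 5 (5 lines after 2^1)

2^20 = 1048576. Using exponentiation by squaring, this requires 5 multiplications. The key idea: if the exponent is even, square the half-power; if odd, multiply by the base once.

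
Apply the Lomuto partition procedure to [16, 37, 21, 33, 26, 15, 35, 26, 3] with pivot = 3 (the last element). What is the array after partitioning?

Lomuto partition with pivot = 3:

Initial array: [16, 37, 21, 33, 26, 15, 35, 26, 3]

arr[0]=16 > 3: no swap
arr[1]=37 > 3: no swap
arr[2]=21 > 3: no swap
arr[3]=33 > 3: no swap
arr[4]=26 > 3: no swap
arr[5]=15 > 3: no swap
arr[6]=35 > 3: no swap
arr[7]=26 > 3: no swap

Place pivot at position 0: [3, 37, 21, 33, 26, 15, 35, 26, 16]
Pivot position: 0

After partitioning with pivot 3, the array becomes [3, 37, 21, 33, 26, 15, 35, 26, 16]. The pivot is placed at index 0. All elements to the left of the pivot are <= 3, and all elements to the right are > 3.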